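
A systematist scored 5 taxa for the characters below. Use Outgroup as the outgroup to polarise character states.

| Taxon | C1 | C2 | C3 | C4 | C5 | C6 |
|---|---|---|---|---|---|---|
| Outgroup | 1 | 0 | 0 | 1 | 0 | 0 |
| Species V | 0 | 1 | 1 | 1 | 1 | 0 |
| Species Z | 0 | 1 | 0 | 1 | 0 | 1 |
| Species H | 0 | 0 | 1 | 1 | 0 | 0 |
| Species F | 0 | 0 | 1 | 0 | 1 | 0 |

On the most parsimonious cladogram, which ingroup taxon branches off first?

Species Z

Character polarity is set by the outgroup: the derived state is whichever differs from the outgroup's state, so for C1, C4 the derived state is '0', and for the remaining characters it is '1'.
C1 (derived state '0') is shared by all ingroup taxa — unites the whole ingroup.
C2 (state '1') occurs in Species V and Species Z but conflicts with the nesting implied by the other characters — most parsimoniously interpreted as homoplasy.
C3: derived state '1' in Species F, Species H, and Species V only — synapomorphy for {Species F, Species H, Species V}.
C4 (derived state '0') is unique to Species F (autapomorphy; uninformative for grouping).
C5 (derived state '1') is shared by Species F and Species V — a synapomorphy uniting that clade.
C6: derived state '1' in Species Z only — an autapomorphy, so it tells us nothing about relationships among taxa.
Most parsimonious ingroup topology: (((Species V,Species F),Species H),Species Z).
Species Z is sister to the clade containing all other ingroup taxa, so it is the earliest-diverging (most basal) ingroup lineage.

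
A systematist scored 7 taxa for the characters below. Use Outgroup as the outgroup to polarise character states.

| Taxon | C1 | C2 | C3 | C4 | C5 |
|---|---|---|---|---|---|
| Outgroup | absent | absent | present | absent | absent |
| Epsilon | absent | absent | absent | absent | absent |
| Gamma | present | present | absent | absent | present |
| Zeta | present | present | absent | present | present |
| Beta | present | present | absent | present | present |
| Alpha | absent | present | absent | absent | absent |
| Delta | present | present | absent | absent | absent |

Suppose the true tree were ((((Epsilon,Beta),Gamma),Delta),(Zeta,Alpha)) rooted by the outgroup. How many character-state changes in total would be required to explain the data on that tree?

11

Map each character onto ((((Epsilon,Beta),Gamma),Delta),(Zeta,Alpha)) (rooted by Outgroup) and count the minimum state changes it requires (Fitch parsimony):
C1: 3; C2: 2; C3: 1; C4: 2; C5: 3.
Total tree length = 11.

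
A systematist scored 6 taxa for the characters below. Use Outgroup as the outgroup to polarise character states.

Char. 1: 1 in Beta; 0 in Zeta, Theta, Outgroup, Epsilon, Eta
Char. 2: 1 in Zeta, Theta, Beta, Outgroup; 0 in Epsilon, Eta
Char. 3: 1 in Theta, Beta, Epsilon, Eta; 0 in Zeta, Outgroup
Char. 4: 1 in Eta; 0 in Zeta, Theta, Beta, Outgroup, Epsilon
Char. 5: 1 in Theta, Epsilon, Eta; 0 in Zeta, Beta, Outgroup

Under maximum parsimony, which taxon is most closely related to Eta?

Epsilon

Character polarity is set by the outgroup: the derived state is whichever differs from the outgroup's state, so for Char. 2 the derived state is '0', and for the remaining characters it is '1'.
Char. 1: derived state '1' in Beta only — an autapomorphy, so it tells us nothing about relationships among taxa.
Char. 2 (derived state '0') is shared by Epsilon and Eta — a synapomorphy uniting that clade.
Only Beta, Epsilon, Eta, and Theta show the derived state '1' for Char. 3, supporting them as a clade.
Char. 4 (derived state '1') is unique to Eta (autapomorphy; uninformative for grouping).
Char. 5: derived state '1' in Epsilon, Eta, and Theta only — synapomorphy for {Epsilon, Eta, Theta}.
Most parsimonious ingroup topology: (((Theta,(Eta,Epsilon)),Beta),Zeta).
Eta and Epsilon form a cherry on this tree, so they are sister taxa.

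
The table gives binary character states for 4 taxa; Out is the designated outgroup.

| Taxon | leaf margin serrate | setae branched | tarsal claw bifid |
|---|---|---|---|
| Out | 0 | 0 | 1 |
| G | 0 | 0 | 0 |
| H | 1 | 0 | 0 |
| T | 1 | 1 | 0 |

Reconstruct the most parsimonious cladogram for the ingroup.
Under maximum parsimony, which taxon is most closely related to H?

T

Character polarity is set by the outgroup: the derived state is whichever differs from the outgroup's state, so for tarsal claw bifid the derived state is '0', and for the remaining characters it is '1'.
leaf margin serrate (derived state '1') is shared by H and T — a synapomorphy uniting that clade.
setae branched: derived state '1' in T only — an autapomorphy, so it tells us nothing about relationships among taxa.
tarsal claw bifid (derived state '0') is shared by all ingroup taxa — unites the whole ingroup.
Most parsimonious ingroup topology: (G,(H,T)).
H and T form a cherry on this tree, so they are sister taxa.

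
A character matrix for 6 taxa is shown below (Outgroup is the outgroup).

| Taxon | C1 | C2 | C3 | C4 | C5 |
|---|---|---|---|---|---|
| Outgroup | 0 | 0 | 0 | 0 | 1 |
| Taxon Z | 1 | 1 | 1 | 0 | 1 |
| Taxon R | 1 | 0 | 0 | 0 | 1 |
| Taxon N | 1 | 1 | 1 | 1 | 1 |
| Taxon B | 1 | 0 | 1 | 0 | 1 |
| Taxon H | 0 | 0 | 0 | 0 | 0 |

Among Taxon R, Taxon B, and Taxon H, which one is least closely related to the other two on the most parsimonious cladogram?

Taxon H

Character polarity is set by the outgroup: the derived state is whichever differs from the outgroup's state, so for C5 the derived state is '0', and for the remaining characters it is '1'.
C1: derived state '1' in Taxon B, Taxon N, Taxon R, and Taxon Z only — synapomorphy for {Taxon B, Taxon N, Taxon R, Taxon Z}.
C2 (derived state '1') is shared by Taxon N and Taxon Z — a synapomorphy uniting that clade.
C3 (derived state '1') is shared by Taxon B, Taxon N, and Taxon Z — a synapomorphy uniting that clade.
C4: derived state '1' in Taxon N only — an autapomorphy, so it tells us nothing about relationships among taxa.
C5: derived state '0' in Taxon H only — an autapomorphy, so it tells us nothing about relationships among taxa.
Most parsimonious ingroup topology: ((((Taxon Z,Taxon N),Taxon B),Taxon R),Taxon H).
Taxon R and Taxon B share a more recent common ancestor with each other than either does with Taxon H, so Taxon H is the least closely related of the three.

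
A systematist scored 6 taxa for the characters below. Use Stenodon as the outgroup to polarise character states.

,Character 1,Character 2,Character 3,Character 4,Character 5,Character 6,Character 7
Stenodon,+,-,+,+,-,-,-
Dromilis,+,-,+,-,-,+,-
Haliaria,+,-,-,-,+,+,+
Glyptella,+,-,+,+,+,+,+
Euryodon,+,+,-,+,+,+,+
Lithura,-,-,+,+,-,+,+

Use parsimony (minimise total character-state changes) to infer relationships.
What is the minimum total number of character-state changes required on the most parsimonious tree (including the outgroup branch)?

Character polarity is set by the outgroup: the derived state is whichever differs from the outgroup's state, so for Character 1, Character 3, Character 4 the derived state is '-', and for the remaining characters it is '+'.
Character 1 (derived state '-') is unique to Lithura (autapomorphy; uninformative for grouping).
Character 2: derived state '+' in Euryodon only — an autapomorphy, so it tells us nothing about relationships among taxa.
Only Euryodon and Haliaria show the derived state '-' for Character 3, supporting them as a clade.
Character 4 (state '-') occurs in Dromilis and Haliaria but conflicts with the nesting implied by the other characters — most parsimoniously interpreted as homoplasy.
Only Euryodon, Glyptella, and Haliaria show the derived state '+' for Character 5, supporting them as a clade.
Character 6 (derived state '+') is shared by all ingroup taxa — unites the whole ingroup.
Character 7: derived state '+' in Euryodon, Glyptella, Haliaria, and Lithura only — synapomorphy for {Euryodon, Glyptella, Haliaria, Lithura}.
Most parsimonious ingroup topology: (Dromilis,(((Haliaria,Euryodon),Glyptella),Lithura)).
Changes per character on this tree: Character 1: 1; Character 2: 1; Character 3: 1; Character 4: 2; Character 5: 1; Character 6: 1; Character 7: 1.
Total = 8.

8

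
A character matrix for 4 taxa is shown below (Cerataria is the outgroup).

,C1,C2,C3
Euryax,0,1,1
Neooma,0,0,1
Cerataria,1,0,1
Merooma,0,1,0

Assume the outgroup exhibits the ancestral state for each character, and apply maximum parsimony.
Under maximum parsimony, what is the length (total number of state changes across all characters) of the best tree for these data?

3

Character polarity is set by the outgroup: the derived state is whichever differs from the outgroup's state, so for C1, C3 the derived state is '0', and for the remaining characters it is '1'.
All ingroup taxa share the derived state '0' for C1; it defines the ingroup but does not resolve relationships within it.
C2 (derived state '1') is shared by Euryax and Merooma — a synapomorphy uniting that clade.
C3: derived state '0' in Merooma only — an autapomorphy, so it tells us nothing about relationships among taxa.
Most parsimonious ingroup topology: ((Merooma,Euryax),Neooma).
Changes per character on this tree: C1: 1; C2: 1; C3: 1.
Total = 3.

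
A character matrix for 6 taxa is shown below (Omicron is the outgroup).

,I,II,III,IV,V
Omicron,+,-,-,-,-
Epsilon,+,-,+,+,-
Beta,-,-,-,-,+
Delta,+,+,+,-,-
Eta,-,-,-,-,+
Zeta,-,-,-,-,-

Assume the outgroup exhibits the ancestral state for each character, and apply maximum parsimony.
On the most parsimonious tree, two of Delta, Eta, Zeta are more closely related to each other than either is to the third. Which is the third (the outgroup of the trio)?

Delta

Character polarity is set by the outgroup: the derived state is whichever differs from the outgroup's state, so for I the derived state is '-', and for the remaining characters it is '+'.
I (derived state '-') is shared by Beta, Eta, and Zeta — a synapomorphy uniting that clade.
II: derived state '+' in Delta only — an autapomorphy, so it tells us nothing about relationships among taxa.
III: derived state '+' in Delta and Epsilon only — synapomorphy for {Delta, Epsilon}.
IV: derived state '+' in Epsilon only — an autapomorphy, so it tells us nothing about relationships among taxa.
V (derived state '+') is shared by Beta and Eta — a synapomorphy uniting that clade.
Most parsimonious ingroup topology: ((Epsilon,Delta),((Beta,Eta),Zeta)).
Zeta and Eta share a more recent common ancestor with each other than either does with Delta, so Delta is the least closely related of the three.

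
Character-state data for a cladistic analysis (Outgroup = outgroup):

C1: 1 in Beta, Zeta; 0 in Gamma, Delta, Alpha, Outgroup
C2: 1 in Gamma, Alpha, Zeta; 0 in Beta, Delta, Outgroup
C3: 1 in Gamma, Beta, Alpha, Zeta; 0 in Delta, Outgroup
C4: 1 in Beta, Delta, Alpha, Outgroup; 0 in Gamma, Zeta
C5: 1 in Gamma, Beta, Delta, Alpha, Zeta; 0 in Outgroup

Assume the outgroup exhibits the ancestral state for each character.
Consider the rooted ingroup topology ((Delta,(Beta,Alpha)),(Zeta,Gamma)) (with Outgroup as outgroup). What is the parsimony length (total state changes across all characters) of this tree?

8

Map each character onto ((Delta,(Beta,Alpha)),(Zeta,Gamma)) (rooted by Outgroup) and count the minimum state changes it requires (Fitch parsimony):
C1: 2; C2: 2; C3: 2; C4: 1; C5: 1.
Total tree length = 8.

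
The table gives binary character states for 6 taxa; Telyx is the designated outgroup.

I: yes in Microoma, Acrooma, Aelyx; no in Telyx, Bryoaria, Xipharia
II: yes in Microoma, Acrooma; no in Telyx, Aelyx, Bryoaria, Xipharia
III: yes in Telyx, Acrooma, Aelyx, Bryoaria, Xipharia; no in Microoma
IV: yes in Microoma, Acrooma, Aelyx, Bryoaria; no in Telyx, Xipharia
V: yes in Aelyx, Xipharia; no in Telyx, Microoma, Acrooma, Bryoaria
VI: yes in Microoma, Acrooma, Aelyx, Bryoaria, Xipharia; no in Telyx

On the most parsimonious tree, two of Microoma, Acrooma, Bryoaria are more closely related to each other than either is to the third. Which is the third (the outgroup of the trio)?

Character polarity is set by the outgroup: the derived state is whichever differs from the outgroup's state, so for III the derived state is 'no', and for the remaining characters it is 'yes'.
I: derived state 'yes' in Acrooma, Aelyx, and Microoma only — synapomorphy for {Acrooma, Aelyx, Microoma}.
II (derived state 'yes') is shared by Acrooma and Microoma — a synapomorphy uniting that clade.
III: derived state 'no' in Microoma only — an autapomorphy, so it tells us nothing about relationships among taxa.
IV: derived state 'yes' in Acrooma, Aelyx, Bryoaria, and Microoma only — synapomorphy for {Acrooma, Aelyx, Bryoaria, Microoma}.
V (state 'yes') occurs in Aelyx and Xipharia but conflicts with the nesting implied by the other characters — most parsimoniously interpreted as homoplasy.
All ingroup taxa share the derived state 'yes' for VI; it defines the ingroup but does not resolve relationships within it.
Most parsimonious ingroup topology: ((((Microoma,Acrooma),Aelyx),Bryoaria),Xipharia).
Microoma and Acrooma share a more recent common ancestor with each other than either does with Bryoaria, so Bryoaria is the least closely related of the three.

Bryoaria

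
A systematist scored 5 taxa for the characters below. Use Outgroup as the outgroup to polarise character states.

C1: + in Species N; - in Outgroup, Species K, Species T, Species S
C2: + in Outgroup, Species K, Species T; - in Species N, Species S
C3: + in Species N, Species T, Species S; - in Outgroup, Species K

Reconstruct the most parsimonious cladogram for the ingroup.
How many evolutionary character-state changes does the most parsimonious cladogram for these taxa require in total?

3

Character polarity is set by the outgroup: the derived state is whichever differs from the outgroup's state, so for C2 the derived state is '-', and for the remaining characters it is '+'.
C1: derived state '+' in Species N only — an autapomorphy, so it tells us nothing about relationships among taxa.
C2: derived state '-' in Species N and Species S only — synapomorphy for {Species N, Species S}.
C3: derived state '+' in Species N, Species S, and Species T only — synapomorphy for {Species N, Species S, Species T}.
Most parsimonious ingroup topology: (Species K,((Species N,Species S),Species T)).
Changes per character on this tree: C1: 1; C2: 1; C3: 1.
Total = 3.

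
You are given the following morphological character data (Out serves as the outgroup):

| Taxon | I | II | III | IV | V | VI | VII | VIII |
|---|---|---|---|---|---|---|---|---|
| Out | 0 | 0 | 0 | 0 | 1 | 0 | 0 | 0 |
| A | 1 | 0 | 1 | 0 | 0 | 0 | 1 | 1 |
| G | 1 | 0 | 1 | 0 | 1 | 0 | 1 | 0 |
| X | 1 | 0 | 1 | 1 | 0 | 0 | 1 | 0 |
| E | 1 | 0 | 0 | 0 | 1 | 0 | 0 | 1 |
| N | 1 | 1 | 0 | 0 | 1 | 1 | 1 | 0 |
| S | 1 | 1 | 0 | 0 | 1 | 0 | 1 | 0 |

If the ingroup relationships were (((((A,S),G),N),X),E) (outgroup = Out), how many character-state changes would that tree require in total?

Map each character onto (((((A,S),G),N),X),E) (rooted by Out) and count the minimum state changes it requires (Fitch parsimony):
I: 1; II: 2; III: 3; IV: 1; V: 2; VI: 1; VII: 1; VIII: 2.
Total tree length = 13.

13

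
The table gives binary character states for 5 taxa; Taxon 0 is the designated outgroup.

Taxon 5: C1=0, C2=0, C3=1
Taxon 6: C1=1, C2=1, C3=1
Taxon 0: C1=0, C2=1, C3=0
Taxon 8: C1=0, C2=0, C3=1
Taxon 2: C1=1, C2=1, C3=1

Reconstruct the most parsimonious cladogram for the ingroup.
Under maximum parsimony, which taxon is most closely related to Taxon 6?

Taxon 2

Character polarity is set by the outgroup: the derived state is whichever differs from the outgroup's state, so for C2 the derived state is '0', and for the remaining characters it is '1'.
Only Taxon 2 and Taxon 6 show the derived state '1' for C1, supporting them as a clade.
C2: derived state '0' in Taxon 5 and Taxon 8 only — synapomorphy for {Taxon 5, Taxon 8}.
All ingroup taxa share the derived state '1' for C3; it defines the ingroup but does not resolve relationships within it.
Most parsimonious ingroup topology: ((Taxon 6,Taxon 2),(Taxon 8,Taxon 5)).
Taxon 6 and Taxon 2 form a cherry on this tree, so they are sister taxa.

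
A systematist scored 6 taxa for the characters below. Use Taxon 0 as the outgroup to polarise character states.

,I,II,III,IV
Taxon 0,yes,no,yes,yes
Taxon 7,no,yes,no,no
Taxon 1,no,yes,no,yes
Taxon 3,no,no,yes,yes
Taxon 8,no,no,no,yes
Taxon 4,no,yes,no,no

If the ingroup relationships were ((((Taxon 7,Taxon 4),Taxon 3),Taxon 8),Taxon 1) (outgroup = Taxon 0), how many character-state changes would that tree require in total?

Map each character onto ((((Taxon 7,Taxon 4),Taxon 3),Taxon 8),Taxon 1) (rooted by Taxon 0) and count the minimum state changes it requires (Fitch parsimony):
I: 1; II: 2; III: 2; IV: 1.
Total tree length = 6.

6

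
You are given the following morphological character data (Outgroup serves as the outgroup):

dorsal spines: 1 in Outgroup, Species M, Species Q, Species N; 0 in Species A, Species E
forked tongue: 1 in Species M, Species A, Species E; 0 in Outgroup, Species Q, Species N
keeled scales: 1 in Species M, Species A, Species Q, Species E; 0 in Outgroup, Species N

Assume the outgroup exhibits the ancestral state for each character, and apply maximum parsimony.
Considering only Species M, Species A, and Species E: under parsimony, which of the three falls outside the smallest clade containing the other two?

Character polarity is set by the outgroup: the derived state is whichever differs from the outgroup's state, so for dorsal spines the derived state is '0', and for the remaining characters it is '1'.
dorsal spines (derived state '0') is shared by Species A and Species E — a synapomorphy uniting that clade.
forked tongue (derived state '1') is shared by Species A, Species E, and Species M — a synapomorphy uniting that clade.
keeled scales: derived state '1' in Species A, Species E, Species M, and Species Q only — synapomorphy for {Species A, Species E, Species M, Species Q}.
Most parsimonious ingroup topology: (((Species M,(Species A,Species E)),Species Q),Species N).
Species A and Species E share a more recent common ancestor with each other than either does with Species M, so Species M is the least closely related of the three.

Species M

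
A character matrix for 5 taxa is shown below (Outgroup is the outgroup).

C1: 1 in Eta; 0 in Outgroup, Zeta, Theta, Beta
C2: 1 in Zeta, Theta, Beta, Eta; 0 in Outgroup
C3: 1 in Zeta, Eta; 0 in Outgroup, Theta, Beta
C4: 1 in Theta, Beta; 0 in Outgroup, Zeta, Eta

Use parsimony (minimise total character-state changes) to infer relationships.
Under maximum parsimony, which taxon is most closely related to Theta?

The outgroup has state '0' for every character, so '1' is the derived state throughout.
C1 (derived state '1') is unique to Eta (autapomorphy; uninformative for grouping).
C2 (derived state '1') is shared by all ingroup taxa — unites the whole ingroup.
C3: derived state '1' in Eta and Zeta only — synapomorphy for {Eta, Zeta}.
C4: derived state '1' in Beta and Theta only — synapomorphy for {Beta, Theta}.
Most parsimonious ingroup topology: ((Zeta,Eta),(Theta,Beta)).
Theta and Beta form a cherry on this tree, so they are sister taxa.

Beta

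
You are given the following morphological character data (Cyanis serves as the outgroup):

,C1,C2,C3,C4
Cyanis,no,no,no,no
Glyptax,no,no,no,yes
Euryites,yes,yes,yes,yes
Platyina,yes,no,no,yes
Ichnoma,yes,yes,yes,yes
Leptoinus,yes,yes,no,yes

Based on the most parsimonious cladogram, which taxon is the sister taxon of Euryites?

The outgroup has state 'no' for every character, so 'yes' is the derived state throughout.
C1: derived state 'yes' in Euryites, Ichnoma, Leptoinus, and Platyina only — synapomorphy for {Euryites, Ichnoma, Leptoinus, Platyina}.
Only Euryites, Ichnoma, and Leptoinus show the derived state 'yes' for C2, supporting them as a clade.
C3 (derived state 'yes') is shared by Euryites and Ichnoma — a synapomorphy uniting that clade.
All ingroup taxa share the derived state 'yes' for C4; it defines the ingroup but does not resolve relationships within it.
Most parsimonious ingroup topology: (Glyptax,(((Euryites,Ichnoma),Leptoinus),Platyina)).
Euryites and Ichnoma form a cherry on this tree, so they are sister taxa.

Ichnoma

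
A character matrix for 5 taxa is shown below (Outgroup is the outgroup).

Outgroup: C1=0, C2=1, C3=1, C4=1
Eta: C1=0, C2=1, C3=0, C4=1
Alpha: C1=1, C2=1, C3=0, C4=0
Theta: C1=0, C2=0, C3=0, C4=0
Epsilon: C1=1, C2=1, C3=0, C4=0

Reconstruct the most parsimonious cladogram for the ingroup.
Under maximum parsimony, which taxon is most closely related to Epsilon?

Character polarity is set by the outgroup: the derived state is whichever differs from the outgroup's state, so for C2, C3, C4 the derived state is '0', and for the remaining characters it is '1'.
C1 (derived state '1') is shared by Alpha and Epsilon — a synapomorphy uniting that clade.
C2 (derived state '0') is unique to Theta (autapomorphy; uninformative for grouping).
All ingroup taxa share the derived state '0' for C3; it defines the ingroup but does not resolve relationships within it.
Only Alpha, Epsilon, and Theta show the derived state '0' for C4, supporting them as a clade.
Most parsimonious ingroup topology: (Eta,((Alpha,Epsilon),Theta)).
Epsilon and Alpha form a cherry on this tree, so they are sister taxa.

Alpha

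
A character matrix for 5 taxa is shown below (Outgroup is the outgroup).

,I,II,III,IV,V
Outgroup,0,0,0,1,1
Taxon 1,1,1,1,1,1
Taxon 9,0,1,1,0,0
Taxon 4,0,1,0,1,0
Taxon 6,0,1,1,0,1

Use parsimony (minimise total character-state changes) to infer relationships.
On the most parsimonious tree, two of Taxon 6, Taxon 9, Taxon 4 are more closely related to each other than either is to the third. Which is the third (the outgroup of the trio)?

Taxon 4

Character polarity is set by the outgroup: the derived state is whichever differs from the outgroup's state, so for IV, V the derived state is '0', and for the remaining characters it is '1'.
I: derived state '1' in Taxon 1 only — an autapomorphy, so it tells us nothing about relationships among taxa.
All ingroup taxa share the derived state '1' for II; it defines the ingroup but does not resolve relationships within it.
III: derived state '1' in Taxon 1, Taxon 6, and Taxon 9 only — synapomorphy for {Taxon 1, Taxon 6, Taxon 9}.
IV: derived state '0' in Taxon 6 and Taxon 9 only — synapomorphy for {Taxon 6, Taxon 9}.
V (state '0') occurs in Taxon 4 and Taxon 9 but conflicts with the nesting implied by the other characters — most parsimoniously interpreted as homoplasy.
Most parsimonious ingroup topology: ((Taxon 1,(Taxon 9,Taxon 6)),Taxon 4).
Taxon 6 and Taxon 9 share a more recent common ancestor with each other than either does with Taxon 4, so Taxon 4 is the least closely related of the three.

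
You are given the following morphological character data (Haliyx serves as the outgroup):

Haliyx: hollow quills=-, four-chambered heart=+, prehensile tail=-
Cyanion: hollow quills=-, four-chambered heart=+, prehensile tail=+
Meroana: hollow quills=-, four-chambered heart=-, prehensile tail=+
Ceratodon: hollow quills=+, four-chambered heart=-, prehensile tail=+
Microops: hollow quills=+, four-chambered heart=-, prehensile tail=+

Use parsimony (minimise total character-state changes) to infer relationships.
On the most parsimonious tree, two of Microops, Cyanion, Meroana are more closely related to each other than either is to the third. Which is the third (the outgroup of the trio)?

Character polarity is set by the outgroup: the derived state is whichever differs from the outgroup's state, so for four-chambered heart the derived state is '-', and for the remaining characters it is '+'.
hollow quills: derived state '+' in Ceratodon and Microops only — synapomorphy for {Ceratodon, Microops}.
Only Ceratodon, Meroana, and Microops show the derived state '-' for four-chambered heart, supporting them as a clade.
All ingroup taxa share the derived state '+' for prehensile tail; it defines the ingroup but does not resolve relationships within it.
Most parsimonious ingroup topology: (Cyanion,(Meroana,(Ceratodon,Microops))).
Microops and Meroana share a more recent common ancestor with each other than either does with Cyanion, so Cyanion is the least closely related of the three.

Cyanion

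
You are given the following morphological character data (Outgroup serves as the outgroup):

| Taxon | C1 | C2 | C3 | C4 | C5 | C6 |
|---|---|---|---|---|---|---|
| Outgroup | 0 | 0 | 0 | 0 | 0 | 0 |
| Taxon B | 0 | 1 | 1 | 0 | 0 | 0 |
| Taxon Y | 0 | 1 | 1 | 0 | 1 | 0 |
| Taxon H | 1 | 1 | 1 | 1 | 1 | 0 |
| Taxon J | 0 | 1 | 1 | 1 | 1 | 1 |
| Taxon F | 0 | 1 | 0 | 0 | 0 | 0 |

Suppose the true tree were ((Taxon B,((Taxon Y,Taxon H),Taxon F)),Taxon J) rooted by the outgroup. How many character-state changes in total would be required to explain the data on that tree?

Map each character onto ((Taxon B,((Taxon Y,Taxon H),Taxon F)),Taxon J) (rooted by Outgroup) and count the minimum state changes it requires (Fitch parsimony):
C1: 1; C2: 1; C3: 2; C4: 2; C5: 2; C6: 1.
Total tree length = 9.

9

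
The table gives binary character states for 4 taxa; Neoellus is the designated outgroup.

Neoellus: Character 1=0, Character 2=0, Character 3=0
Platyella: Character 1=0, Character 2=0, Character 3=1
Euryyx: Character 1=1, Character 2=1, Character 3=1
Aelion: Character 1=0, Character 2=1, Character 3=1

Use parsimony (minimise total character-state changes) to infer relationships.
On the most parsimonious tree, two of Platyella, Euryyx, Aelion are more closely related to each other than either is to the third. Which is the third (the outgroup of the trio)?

The outgroup has state '0' for every character, so '1' is the derived state throughout.
Character 1: derived state '1' in Euryyx only — an autapomorphy, so it tells us nothing about relationships among taxa.
Character 2 (derived state '1') is shared by Aelion and Euryyx — a synapomorphy uniting that clade.
Character 3 (derived state '1') is shared by all ingroup taxa — unites the whole ingroup.
Most parsimonious ingroup topology: (Platyella,(Euryyx,Aelion)).
Aelion and Euryyx share a more recent common ancestor with each other than either does with Platyella, so Platyella is the least closely related of the three.

Platyella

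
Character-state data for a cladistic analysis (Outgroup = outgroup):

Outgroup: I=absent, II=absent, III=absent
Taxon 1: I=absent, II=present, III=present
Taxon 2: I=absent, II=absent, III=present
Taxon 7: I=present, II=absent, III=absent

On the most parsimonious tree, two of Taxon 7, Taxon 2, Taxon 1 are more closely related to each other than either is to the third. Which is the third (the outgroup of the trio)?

Taxon 7

The outgroup has state 'absent' for every character, so 'present' is the derived state throughout.
I (derived state 'present') is unique to Taxon 7 (autapomorphy; uninformative for grouping).
II (derived state 'present') is unique to Taxon 1 (autapomorphy; uninformative for grouping).
Only Taxon 1 and Taxon 2 show the derived state 'present' for III, supporting them as a clade.
Most parsimonious ingroup topology: ((Taxon 1,Taxon 2),Taxon 7).
Taxon 1 and Taxon 2 share a more recent common ancestor with each other than either does with Taxon 7, so Taxon 7 is the least closely related of the three.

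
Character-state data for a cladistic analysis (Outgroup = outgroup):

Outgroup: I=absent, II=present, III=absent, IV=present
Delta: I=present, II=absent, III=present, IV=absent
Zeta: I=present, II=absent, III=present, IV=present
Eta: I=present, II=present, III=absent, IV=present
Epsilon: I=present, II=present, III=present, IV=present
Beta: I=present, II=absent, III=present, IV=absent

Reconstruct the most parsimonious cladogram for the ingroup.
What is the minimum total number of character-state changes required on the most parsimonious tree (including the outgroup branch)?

4

Character polarity is set by the outgroup: the derived state is whichever differs from the outgroup's state, so for II, IV the derived state is 'absent', and for the remaining characters it is 'present'.
All ingroup taxa share the derived state 'present' for I; it defines the ingroup but does not resolve relationships within it.
Only Beta, Delta, and Zeta show the derived state 'absent' for II, supporting them as a clade.
Only Beta, Delta, Epsilon, and Zeta show the derived state 'present' for III, supporting them as a clade.
IV (derived state 'absent') is shared by Beta and Delta — a synapomorphy uniting that clade.
Most parsimonious ingroup topology: ((((Delta,Beta),Zeta),Epsilon),Eta).
Changes per character on this tree: I: 1; II: 1; III: 1; IV: 1.
Total = 4.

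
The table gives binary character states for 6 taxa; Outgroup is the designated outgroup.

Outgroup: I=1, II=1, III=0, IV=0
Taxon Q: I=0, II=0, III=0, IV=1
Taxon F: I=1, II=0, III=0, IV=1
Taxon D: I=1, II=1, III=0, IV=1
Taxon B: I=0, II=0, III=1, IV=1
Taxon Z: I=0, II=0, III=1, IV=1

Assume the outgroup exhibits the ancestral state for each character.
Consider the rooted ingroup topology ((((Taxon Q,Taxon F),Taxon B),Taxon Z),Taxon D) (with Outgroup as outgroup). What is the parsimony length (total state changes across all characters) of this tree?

6

Map each character onto ((((Taxon Q,Taxon F),Taxon B),Taxon Z),Taxon D) (rooted by Outgroup) and count the minimum state changes it requires (Fitch parsimony):
I: 2; II: 1; III: 2; IV: 1.
Total tree length = 6.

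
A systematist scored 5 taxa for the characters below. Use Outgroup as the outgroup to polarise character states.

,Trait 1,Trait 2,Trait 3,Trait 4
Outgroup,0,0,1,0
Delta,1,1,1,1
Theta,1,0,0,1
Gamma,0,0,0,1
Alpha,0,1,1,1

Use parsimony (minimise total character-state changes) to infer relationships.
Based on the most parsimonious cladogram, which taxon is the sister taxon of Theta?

Gamma

Character polarity is set by the outgroup: the derived state is whichever differs from the outgroup's state, so for Trait 3 the derived state is '0', and for the remaining characters it is '1'.
Trait 1 groups Delta and Theta, which is incompatible with the clades supported by the remaining characters; treating it as convergent (homoplasy) costs fewer steps than any alternative tree.
Trait 2 (derived state '1') is shared by Alpha and Delta — a synapomorphy uniting that clade.
Trait 3 (derived state '0') is shared by Gamma and Theta — a synapomorphy uniting that clade.
Trait 4 (derived state '1') is shared by all ingroup taxa — unites the whole ingroup.
Most parsimonious ingroup topology: ((Delta,Alpha),(Theta,Gamma)).
Theta and Gamma form a cherry on this tree, so they are sister taxa.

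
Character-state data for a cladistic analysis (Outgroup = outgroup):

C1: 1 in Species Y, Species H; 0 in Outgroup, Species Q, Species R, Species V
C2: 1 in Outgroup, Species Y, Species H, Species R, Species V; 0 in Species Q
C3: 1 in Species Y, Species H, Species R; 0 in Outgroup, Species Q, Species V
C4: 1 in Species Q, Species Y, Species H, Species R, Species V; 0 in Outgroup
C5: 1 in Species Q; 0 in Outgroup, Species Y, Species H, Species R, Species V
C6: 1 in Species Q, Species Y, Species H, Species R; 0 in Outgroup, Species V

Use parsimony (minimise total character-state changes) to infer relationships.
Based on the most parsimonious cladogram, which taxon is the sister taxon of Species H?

Character polarity is set by the outgroup: the derived state is whichever differs from the outgroup's state, so for C2 the derived state is '0', and for the remaining characters it is '1'.
C1 (derived state '1') is shared by Species H and Species Y — a synapomorphy uniting that clade.
C2: derived state '0' in Species Q only — an autapomorphy, so it tells us nothing about relationships among taxa.
C3 (derived state '1') is shared by Species H, Species R, and Species Y — a synapomorphy uniting that clade.
C4 (derived state '1') is shared by all ingroup taxa — unites the whole ingroup.
C5: derived state '1' in Species Q only — an autapomorphy, so it tells us nothing about relationships among taxa.
Only Species H, Species Q, Species R, and Species Y show the derived state '1' for C6, supporting them as a clade.
Most parsimonious ingroup topology: ((Species Q,((Species Y,Species H),Species R)),Species V).
Species H and Species Y form a cherry on this tree, so they are sister taxa.

Species Y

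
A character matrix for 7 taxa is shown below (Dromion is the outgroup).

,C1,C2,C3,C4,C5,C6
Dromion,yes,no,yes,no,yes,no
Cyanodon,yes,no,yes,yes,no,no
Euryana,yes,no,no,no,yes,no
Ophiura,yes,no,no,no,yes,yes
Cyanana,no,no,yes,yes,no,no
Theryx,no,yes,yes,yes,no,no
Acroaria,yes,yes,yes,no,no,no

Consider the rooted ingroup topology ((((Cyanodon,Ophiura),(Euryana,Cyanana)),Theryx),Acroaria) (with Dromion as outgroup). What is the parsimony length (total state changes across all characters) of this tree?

13

Map each character onto ((((Cyanodon,Ophiura),(Euryana,Cyanana)),Theryx),Acroaria) (rooted by Dromion) and count the minimum state changes it requires (Fitch parsimony):
C1: 2; C2: 2; C3: 2; C4: 3; C5: 3; C6: 1.
Total tree length = 13.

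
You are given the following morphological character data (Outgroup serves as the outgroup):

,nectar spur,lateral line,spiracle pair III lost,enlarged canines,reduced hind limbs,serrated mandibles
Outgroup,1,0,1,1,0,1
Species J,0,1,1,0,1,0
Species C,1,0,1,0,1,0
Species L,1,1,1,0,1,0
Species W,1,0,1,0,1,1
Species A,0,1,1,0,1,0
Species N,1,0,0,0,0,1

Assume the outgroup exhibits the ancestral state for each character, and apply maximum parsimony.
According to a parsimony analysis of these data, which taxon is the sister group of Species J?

Species A

Character polarity is set by the outgroup: the derived state is whichever differs from the outgroup's state, so for nectar spur, spiracle pair III lost, enlarged canines, serrated mandibles the derived state is '0', and for the remaining characters it is '1'.
Only Species A and Species J show the derived state '0' for nectar spur, supporting them as a clade.
lateral line: derived state '1' in Species A, Species J, and Species L only — synapomorphy for {Species A, Species J, Species L}.
spiracle pair III lost (derived state '0') is unique to Species N (autapomorphy; uninformative for grouping).
All ingroup taxa share the derived state '0' for enlarged canines; it defines the ingroup but does not resolve relationships within it.
Only Species A, Species C, Species J, Species L, and Species W show the derived state '1' for reduced hind limbs, supporting them as a clade.
Only Species A, Species C, Species J, and Species L show the derived state '0' for serrated mandibles, supporting them as a clade.
Most parsimonious ingroup topology: (((((Species J,Species A),Species L),Species C),Species W),Species N).
Species J and Species A form a cherry on this tree, so they are sister taxa.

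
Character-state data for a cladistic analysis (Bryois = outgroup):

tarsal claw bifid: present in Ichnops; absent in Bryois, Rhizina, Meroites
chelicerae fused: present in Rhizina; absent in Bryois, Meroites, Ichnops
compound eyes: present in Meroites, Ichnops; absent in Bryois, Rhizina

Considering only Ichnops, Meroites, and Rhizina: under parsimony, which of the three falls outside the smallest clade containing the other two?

The outgroup has state 'absent' for every character, so 'present' is the derived state throughout.
tarsal claw bifid: derived state 'present' in Ichnops only — an autapomorphy, so it tells us nothing about relationships among taxa.
chelicerae fused (derived state 'present') is unique to Rhizina (autapomorphy; uninformative for grouping).
compound eyes (derived state 'present') is shared by Ichnops and Meroites — a synapomorphy uniting that clade.
Most parsimonious ingroup topology: (Rhizina,(Meroites,Ichnops)).
Meroites and Ichnops share a more recent common ancestor with each other than either does with Rhizina, so Rhizina is the least closely related of the three.

Rhizina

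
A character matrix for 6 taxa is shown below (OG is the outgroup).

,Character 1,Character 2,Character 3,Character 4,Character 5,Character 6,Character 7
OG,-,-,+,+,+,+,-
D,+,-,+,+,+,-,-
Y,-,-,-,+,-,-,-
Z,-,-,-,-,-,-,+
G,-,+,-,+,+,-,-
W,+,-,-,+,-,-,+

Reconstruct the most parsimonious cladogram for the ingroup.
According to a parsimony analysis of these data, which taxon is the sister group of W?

Z

Character polarity is set by the outgroup: the derived state is whichever differs from the outgroup's state, so for Character 3, Character 4, Character 5, Character 6 the derived state is '-', and for the remaining characters it is '+'.
Character 1 (state '+') occurs in D and W but conflicts with the nesting implied by the other characters — most parsimoniously interpreted as homoplasy.
Character 2: derived state '+' in G only — an autapomorphy, so it tells us nothing about relationships among taxa.
Character 3 (derived state '-') is shared by G, W, Y, and Z — a synapomorphy uniting that clade.
Character 4: derived state '-' in Z only — an autapomorphy, so it tells us nothing about relationships among taxa.
Only W, Y, and Z show the derived state '-' for Character 5, supporting them as a clade.
Character 6 (derived state '-') is shared by all ingroup taxa — unites the whole ingroup.
Only W and Z show the derived state '+' for Character 7, supporting them as a clade.
Most parsimonious ingroup topology: (D,((Y,(Z,W)),G)).
W and Z form a cherry on this tree, so they are sister taxa.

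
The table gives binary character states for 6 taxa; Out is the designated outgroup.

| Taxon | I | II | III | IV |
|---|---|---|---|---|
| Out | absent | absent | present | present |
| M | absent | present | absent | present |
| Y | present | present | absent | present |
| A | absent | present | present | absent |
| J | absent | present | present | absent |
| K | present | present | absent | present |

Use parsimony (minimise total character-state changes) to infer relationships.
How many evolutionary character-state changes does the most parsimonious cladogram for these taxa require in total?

4

Character polarity is set by the outgroup: the derived state is whichever differs from the outgroup's state, so for III, IV the derived state is 'absent', and for the remaining characters it is 'present'.
I (derived state 'present') is shared by K and Y — a synapomorphy uniting that clade.
All ingroup taxa share the derived state 'present' for II; it defines the ingroup but does not resolve relationships within it.
III (derived state 'absent') is shared by K, M, and Y — a synapomorphy uniting that clade.
IV (derived state 'absent') is shared by A and J — a synapomorphy uniting that clade.
Most parsimonious ingroup topology: ((M,(Y,K)),(A,J)).
Changes per character on this tree: I: 1; II: 1; III: 1; IV: 1.
Total = 4.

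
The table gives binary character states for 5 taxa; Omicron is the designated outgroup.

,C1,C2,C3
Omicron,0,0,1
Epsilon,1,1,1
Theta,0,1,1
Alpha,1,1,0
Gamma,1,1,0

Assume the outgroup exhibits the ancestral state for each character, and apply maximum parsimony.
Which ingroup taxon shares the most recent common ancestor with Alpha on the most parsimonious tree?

Character polarity is set by the outgroup: the derived state is whichever differs from the outgroup's state, so for C3 the derived state is '0', and for the remaining characters it is '1'.
C1: derived state '1' in Alpha, Epsilon, and Gamma only — synapomorphy for {Alpha, Epsilon, Gamma}.
All ingroup taxa share the derived state '1' for C2; it defines the ingroup but does not resolve relationships within it.
Only Alpha and Gamma show the derived state '0' for C3, supporting them as a clade.
Most parsimonious ingroup topology: ((Epsilon,(Alpha,Gamma)),Theta).
Alpha and Gamma form a cherry on this tree, so they are sister taxa.

Gamma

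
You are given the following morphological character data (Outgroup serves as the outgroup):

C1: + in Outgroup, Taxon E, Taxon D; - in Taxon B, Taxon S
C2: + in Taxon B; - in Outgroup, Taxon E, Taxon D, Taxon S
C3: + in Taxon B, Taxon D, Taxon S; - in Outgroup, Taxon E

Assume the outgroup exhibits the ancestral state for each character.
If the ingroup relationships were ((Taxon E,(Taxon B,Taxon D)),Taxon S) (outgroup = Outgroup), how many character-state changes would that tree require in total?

5

Map each character onto ((Taxon E,(Taxon B,Taxon D)),Taxon S) (rooted by Outgroup) and count the minimum state changes it requires (Fitch parsimony):
C1: 2; C2: 1; C3: 2.
Total tree length = 5.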